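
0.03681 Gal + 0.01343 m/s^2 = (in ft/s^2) 0.04527. Check: 1 Gal = 0.01 m/s^2, so 0.03681 Gal = 0.03681 * 0.01 = 0.0003681 m/s^2. 0.01343 m/s^2 is already in m/s^2. Sum: 0.0003681 + 0.01343 = 0.0137981 m/s^2. 1 ft/s^2 = 0.3048 m/s^2, so 0.0137981 m/s^2 = 0.0137981 / 0.3048 = 0.045269357 ft/s^2 ≈ 0.04527 ft/s^2 (4 s.f.).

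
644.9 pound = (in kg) 1 pound = 0.45359237 kg, so 644.9 pound = 644.9 * 0.45359237 = 292.52172 kg. Result: 292.52172 kg ≈ 292.5 kg (4 s.f.). Final answer: 292.5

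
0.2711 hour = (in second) 976. Check: 1 hour = 3600 s, so 0.2711 hour = 0.2711 * 3600 = 975.96 s. 975.96 s = 975.96 second ≈ 976 second (4 s.f.).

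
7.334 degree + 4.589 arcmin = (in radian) 1 degree = 0.017453293 rad, so 7.334 degree = 7.334 * 0.017453293 = 0.12800245 rad. 1 arcmin = 0.00029088821 rad, so 4.589 arcmin = 4.589 * 0.00029088821 = 0.001334886 rad. Sum: 0.12800245 + 0.001334886 = 0.12933733 rad. 0.12933733 rad = 0.12933733 radian ≈ 0.1293 radian (4 s.f.). Final answer: 0.1293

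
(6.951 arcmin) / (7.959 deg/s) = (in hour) 1 arcmin = 0.00029088821 rad, so 6.951 arcmin = 6.951 * 0.00029088821 = 0.0020219639 rad. 1 deg/s = 0.017453293 rad/s, so 7.959 deg/s = 7.959 * 0.017453293 = 0.13891076 rad/s. Combine: 0.0020219639 rad / 0.13891076 rad/s = 0.014555849 s. 1 hour = 3600 s, so 0.014555849 s = 0.014555849 / 3600 = 4.0432913e-06 hour ≈ 4.043e-06 hour (4 s.f.). Final answer: 4.043e-06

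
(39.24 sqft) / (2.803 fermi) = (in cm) 1.301e+17. Check: 1 sqft = 0.09290304 m^2, so 39.24 sqft = 39.24 * 0.09290304 = 3.6455153 m^2. 1 fermi = 1e-15 m, so 2.803 fermi = 2.803 * 1e-15 = 2.803e-15 m. Combine: 3.6455153 m^2 / 2.803e-15 m = 1.3005763e+15 m. 1 cm = 0.01 m, so 1.3005763e+15 m = 1.3005763e+15 / 0.01 = 1.3005763e+17 cm ≈ 1.301e+17 cm (4 s.f.).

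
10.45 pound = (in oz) 167.2. Check: 1 pound = 0.45359237 kg, so 10.45 pound = 10.45 * 0.45359237 = 4.7400403 kg. 1 oz = 0.028349523 kg, so 4.7400403 kg = 4.7400403 / 0.028349523 = 167.2 oz.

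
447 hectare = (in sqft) 1 hectare = 10000 m^2, so 447 hectare = 447 * 10000 = 4470000 m^2. 1 sqft = 0.09290304 m^2, so 4470000 m^2 = 4470000 / 0.09290304 = 48114680 sqft ≈ 4.811e+07 sqft (4 s.f.). Final answer: 4.811e+07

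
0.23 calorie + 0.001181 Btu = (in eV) 1 calorie = 4.184 J, so 0.23 calorie = 0.23 * 4.184 = 0.96232 J. 1 Btu = 1055.0559 J, so 0.001181 Btu = 0.001181 * 1055.0559 = 1.246021 J. Sum: 0.96232 + 1.246021 = 2.208341 J. 1 eV = 1.6021766e-19 J, so 2.208341 J = 2.208341 / 1.6021766e-19 = 1.378338e+19 eV ≈ 1.378e+19 eV (4 s.f.). Final answer: 1.378e+19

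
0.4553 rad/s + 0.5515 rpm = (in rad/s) 0.5131. Check: 0.4553 rad/s is already in rad/s. 1 rpm = 0.10471976 rad/s, so 0.5515 rpm = 0.5515 * 0.10471976 = 0.057752945 rad/s. Sum: 0.4553 + 0.057752945 = 0.51305294 rad/s. Result: 0.51305294 rad/s ≈ 0.5131 rad/s (4 s.f.).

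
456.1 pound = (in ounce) 7298. Check: 1 pound = 0.45359237 kg, so 456.1 pound = 456.1 * 0.45359237 = 206.88348 kg. 1 ounce = 0.028349523 kg, so 206.88348 kg = 206.88348 / 0.028349523 = 7297.6 ounce ≈ 7298 ounce (4 s.f.).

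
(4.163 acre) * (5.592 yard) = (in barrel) 5.418e+05. Check: 1 acre = 4046.8564 m^2, so 4.163 acre = 4.163 * 4046.8564 = 16847.063 m^2. 1 yard = 0.9144 m, so 5.592 yard = 5.592 * 0.9144 = 5.1133248 m. Combine: 16847.063 m^2 * 5.1133248 m = 86144.507 m^3. 1 barrel = 0.15898729 m^3, so 86144.507 m^3 = 86144.507 / 0.15898729 = 541832.64 barrel ≈ 5.418e+05 barrel (4 s.f.).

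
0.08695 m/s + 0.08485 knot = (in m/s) 0.1306. Check: 0.08695 m/s is already in m/s. 1 knot = 0.51444444 m/s, so 0.08485 knot = 0.08485 * 0.51444444 = 0.043650611 m/s. Sum: 0.08695 + 0.043650611 = 0.13060061 m/s. Result: 0.13060061 m/s ≈ 0.1306 m/s (4 s.f.).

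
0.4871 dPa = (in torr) 0.0003654. Check: 1 dPa = 0.1 Pa, so 0.4871 dPa = 0.4871 * 0.1 = 0.04871 Pa. 1 torr = 133.32237 Pa, so 0.04871 Pa = 0.04871 / 133.32237 = 0.00036535505 torr ≈ 0.0003654 torr (4 s.f.).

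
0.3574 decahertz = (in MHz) 3.574e-06. Check: 1 decahertz = 10 Hz, so 0.3574 decahertz = 0.3574 * 10 = 3.574 Hz. 1 MHz = 1000000 Hz, so 3.574 Hz = 3.574 / 1000000 = 3.574e-06 MHz.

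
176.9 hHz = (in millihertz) 1.769e+07. Check: 1 hHz = 100 Hz, so 176.9 hHz = 176.9 * 100 = 17690 Hz. 1 millihertz = 0.001 Hz, so 17690 Hz = 17690 / 0.001 = 17690000 millihertz ≈ 1.769e+07 millihertz (4 s.f.).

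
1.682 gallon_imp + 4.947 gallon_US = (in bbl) 1 gallon_imp = 0.00454609 m^3, so 1.682 gallon_imp = 1.682 * 0.00454609 = 0.0076465234 m^3. 1 gallon_US = 0.0037854118 m^3, so 4.947 gallon_US = 4.947 * 0.0037854118 = 0.018726432 m^3. Sum: 0.0076465234 + 0.018726432 = 0.026372955 m^3. 1 bbl = 0.15898729 m^3, so 0.026372955 m^3 = 0.026372955 / 0.15898729 = 0.1658809 bbl ≈ 0.1659 bbl (4 s.f.). Final answer: 0.1659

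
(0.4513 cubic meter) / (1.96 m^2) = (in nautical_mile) 0.4513 cubic meter = 0.4513 m^3. 1.96 m^2 is already in m^2. Combine: 0.4513 m^3 / 1.96 m^2 = 0.2302551 m. 1 nautical_mile = 1852 m, so 0.2302551 m = 0.2302551 / 1852 = 0.00012432781 nautical_mile ≈ 0.0001243 nautical_mile (4 s.f.). Final answer: 0.0001243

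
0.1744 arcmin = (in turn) 8.074e-06. Check: 1 arcmin = 0.00029088821 rad, so 0.1744 arcmin = 0.1744 * 0.00029088821 = 5.0730904e-05 rad. 1 turn = 6.2831853 rad, so 5.0730904e-05 rad = 5.0730904e-05 / 6.2831853 = 8.0740741e-06 turn ≈ 8.074e-06 turn (4 s.f.).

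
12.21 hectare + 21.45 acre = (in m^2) 2.089e+05. Check: 1 hectare = 10000 m^2, so 12.21 hectare = 12.21 * 10000 = 122100 m^2. 1 acre = 4046.8564 m^2, so 21.45 acre = 21.45 * 4046.8564 = 86805.07 m^2. Sum: 122100 + 86805.07 = 208905.07 m^2. Result: 208905.07 m^2 ≈ 2.089e+05 m^2 (4 s.f.).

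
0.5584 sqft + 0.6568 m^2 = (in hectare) 7.087e-05. Check: 1 sqft = 0.09290304 m^2, so 0.5584 sqft = 0.5584 * 0.09290304 = 0.051877058 m^2. 0.6568 m^2 is already in m^2. Sum: 0.051877058 + 0.6568 = 0.70867706 m^2. 1 hectare = 10000 m^2, so 0.70867706 m^2 = 0.70867706 / 10000 = 7.0867706e-05 hectare ≈ 7.087e-05 hectare (4 s.f.).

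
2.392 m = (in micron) 2.392e+06. Check: 1 micron = 1e-06 m, so 2.392 m = 2.392 / 1e-06 = 2392000 micron ≈ 2.392e+06 micron (4 s.f.).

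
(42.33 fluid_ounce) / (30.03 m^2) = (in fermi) 1 fluid_ounce = 2.957353e-05 m^3, so 42.33 fluid_ounce = 42.33 * 2.957353e-05 = 0.0012518475 m^3. 30.03 m^2 is already in m^2. Combine: 0.0012518475 m^3 / 30.03 m^2 = 4.1686564e-05 m. 1 fermi = 1e-15 m, so 4.1686564e-05 m = 4.1686564e-05 / 1e-15 = 4.1686564e+10 fermi ≈ 4.169e+10 fermi (4 s.f.). Final answer: 4.169e+10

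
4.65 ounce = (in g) 131.8. Check: 1 ounce = 0.028349523 kg, so 4.65 ounce = 4.65 * 0.028349523 = 0.13182528 kg. 1 g = 0.001 kg, so 0.13182528 kg = 0.13182528 / 0.001 = 131.82528 g ≈ 131.8 g (4 s.f.).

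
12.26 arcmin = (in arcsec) 1 arcmin = 0.00029088821 rad, so 12.26 arcmin = 12.26 * 0.00029088821 = 0.0035662894 rad. 1 arcsec = 4.8481368e-06 rad, so 0.0035662894 rad = 0.0035662894 / 4.8481368e-06 = 735.6 arcsec. Final answer: 735.6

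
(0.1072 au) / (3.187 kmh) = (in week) 2.995e+04. Check: 1 au = 1.4959787e+11 m, so 0.1072 au = 0.1072 * 1.4959787e+11 = 1.6036892e+10 m. 1 kmh = 0.27777778 m/s, so 3.187 kmh = 3.187 * 0.27777778 = 0.88527778 m/s. Combine: 1.6036892e+10 m / 0.88527778 m/s = 1.8115096e+10 s. 1 week = 604800 s, so 1.8115096e+10 s = 1.8115096e+10 / 604800 = 29952.209 week ≈ 2.995e+04 week (4 s.f.).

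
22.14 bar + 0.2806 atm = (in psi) 325.2. Check: 1 bar = 100000 Pa, so 22.14 bar = 22.14 * 100000 = 2214000 Pa. 1 atm = 101325 Pa, so 0.2806 atm = 0.2806 * 101325 = 28431.795 Pa. Sum: 2214000 + 28431.795 = 2242431.8 Pa. 1 psi = 6894.7573 Pa, so 2242431.8 Pa = 2242431.8 / 6894.7573 = 325.23723 psi ≈ 325.2 psi (4 s.f.).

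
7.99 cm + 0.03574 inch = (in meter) 1 cm = 0.01 m, so 7.99 cm = 7.99 * 0.01 = 0.0799 m. 1 inch = 0.0254 m, so 0.03574 inch = 0.03574 * 0.0254 = 0.000907796 m. Sum: 0.0799 + 0.000907796 = 0.080807796 m. 0.080807796 m = 0.080807796 meter ≈ 0.08081 meter (4 s.f.). Final answer: 0.08081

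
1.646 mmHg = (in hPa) 1 mmHg = 133.32237 Pa, so 1.646 mmHg = 1.646 * 133.32237 = 219.44862 Pa. 1 hPa = 100 Pa, so 219.44862 Pa = 219.44862 / 100 = 2.1944862 hPa ≈ 2.194 hPa (4 s.f.). Final answer: 2.194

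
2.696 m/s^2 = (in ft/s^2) 8.845. Check: 1 ft/s^2 = 0.3048 m/s^2, so 2.696 m/s^2 = 2.696 / 0.3048 = 8.8451444 ft/s^2 ≈ 8.845 ft/s^2 (4 s.f.).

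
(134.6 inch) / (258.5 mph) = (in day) 1 inch = 0.0254 m, so 134.6 inch = 134.6 * 0.0254 = 3.41884 m. 1 mph = 0.44704 m/s, so 258.5 mph = 258.5 * 0.44704 = 115.55984 m/s. Combine: 3.41884 m / 115.55984 m/s = 0.029585018 s. 1 day = 86400 s, so 0.029585018 s = 0.029585018 / 86400 = 3.424192e-07 day ≈ 3.424e-07 day (4 s.f.). Final answer: 3.424e-07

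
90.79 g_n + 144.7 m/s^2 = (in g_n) 105.5. Check: 1 g_n = 9.80665 m/s^2, so 90.79 g_n = 90.79 * 9.80665 = 890.34575 m/s^2. 144.7 m/s^2 is already in m/s^2. Sum: 890.34575 + 144.7 = 1035.0458 m/s^2. 1 g_n = 9.80665 m/s^2, so 1035.0458 m/s^2 = 1035.0458 / 9.80665 = 105.54529 g_n ≈ 105.5 g_n (4 s.f.).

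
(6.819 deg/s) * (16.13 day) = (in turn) 1 deg/s = 0.017453293 rad/s, so 6.819 deg/s = 6.819 * 0.017453293 = 0.119014 rad/s. 1 day = 86400 s, so 16.13 day = 16.13 * 86400 = 1393632 s. Combine: 0.119014 rad/s * 1393632 s = 165861.72 rad. 1 turn = 6.2831853 rad, so 165861.72 rad = 165861.72 / 6.2831853 = 26397.713 turn ≈ 2.64e+04 turn (4 s.f.). Final answer: 2.64e+04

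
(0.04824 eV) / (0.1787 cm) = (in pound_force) 9.723e-19. Check: 1 eV = 1.6021766e-19 J, so 0.04824 eV = 0.04824 * 1.6021766e-19 = 7.7289001e-21 J. 1 cm = 0.01 m, so 0.1787 cm = 0.1787 * 0.01 = 0.001787 m. Combine: 7.7289001e-21 J / 0.001787 m = 4.32507e-18 N. 1 pound_force = 4.4482216 N, so 4.32507e-18 N = 4.32507e-18 / 4.4482216 = 9.7231441e-19 pound_force ≈ 9.723e-19 pound_force (4 s.f.).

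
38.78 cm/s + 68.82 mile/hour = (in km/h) 1 cm/s = 0.01 m/s, so 38.78 cm/s = 38.78 * 0.01 = 0.3878 m/s. 1 mile/hour = 0.44704 m/s, so 68.82 mile/hour = 68.82 * 0.44704 = 30.765293 m/s. Sum: 0.3878 + 30.765293 = 31.153093 m/s. 1 km/h = 0.27777778 m/s, so 31.153093 m/s = 31.153093 / 0.27777778 = 112.15113 km/h ≈ 112.2 km/h (4 s.f.). Final answer: 112.2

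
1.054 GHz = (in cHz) 1.054e+11. Check: 1 GHz = 1e+09 Hz, so 1.054 GHz = 1.054 * 1e+09 = 1.054e+09 Hz. 1 cHz = 0.01 Hz, so 1.054e+09 Hz = 1.054e+09 / 0.01 = 1.054e+11 cHz.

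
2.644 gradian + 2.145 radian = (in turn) 0.348. Check: 1 gradian = 0.015707963 rad, so 2.644 gradian = 2.644 * 0.015707963 = 0.041531855 rad. 2.145 radian = 2.145 rad. Sum: 0.041531855 + 2.145 = 2.1865319 rad. 1 turn = 6.2831853 rad, so 2.1865319 rad = 2.1865319 / 6.2831853 = 0.34799735 turn ≈ 0.348 turn (4 s.f.).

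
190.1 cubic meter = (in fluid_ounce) 190.1 cubic meter = 190.1 m^3. 1 fluid_ounce = 2.957353e-05 m^3, so 190.1 m^3 = 190.1 / 2.957353e-05 = 6428045.7 fluid_ounce ≈ 6.428e+06 fluid_ounce (4 s.f.). Final answer: 6.428e+06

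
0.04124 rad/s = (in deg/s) 2.363. Check: 1 deg/s = 0.017453293 rad/s, so 0.04124 rad/s = 0.04124 / 0.017453293 = 2.3628779 deg/s ≈ 2.363 deg/s (4 s.f.).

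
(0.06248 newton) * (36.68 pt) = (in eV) 5.046e+15. Check: 0.06248 newton = 0.06248 N. 1 pt = 0.00035277778 m, so 36.68 pt = 36.68 * 0.00035277778 = 0.012939889 m. Combine: 0.06248 N * 0.012939889 m = 0.00080848426 J. 1 eV = 1.6021766e-19 J, so 0.00080848426 J = 0.00080848426 / 1.6021766e-19 = 5.0461618e+15 eV ≈ 5.046e+15 eV (4 s.f.).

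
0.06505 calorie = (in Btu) 1 calorie = 4.184 J, so 0.06505 calorie = 0.06505 * 4.184 = 0.2721692 J. 1 Btu = 1055.0559 J, so 0.2721692 J = 0.2721692 / 1055.0559 = 0.00025796663 Btu ≈ 0.000258 Btu (4 s.f.). Final answer: 0.000258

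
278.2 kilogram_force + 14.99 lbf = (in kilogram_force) 1 kilogram_force = 9.80665 N, so 278.2 kilogram_force = 278.2 * 9.80665 = 2728.21 N. 1 lbf = 4.4482216 N, so 14.99 lbf = 14.99 * 4.4482216 = 66.678842 N. Sum: 2728.21 + 66.678842 = 2794.8889 N. 1 kilogram_force = 9.80665 N, so 2794.8889 N = 2794.8889 / 9.80665 = 284.99935 kilogram_force ≈ 285 kilogram_force (4 s.f.). Final answer: 285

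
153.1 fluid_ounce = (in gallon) 1 fluid_ounce = 2.957353e-05 m^3, so 153.1 fluid_ounce = 153.1 * 2.957353e-05 = 0.0045277074 m^3. 1 gallon = 0.0037854118 m^3, so 0.0045277074 m^3 = 0.0045277074 / 0.0037854118 = 1.1960937 gallon ≈ 1.196 gallon (4 s.f.). Final answer: 1.196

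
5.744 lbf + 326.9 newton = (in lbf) 1 lbf = 4.4482216 N, so 5.744 lbf = 5.744 * 4.4482216 = 25.550585 N. 326.9 newton = 326.9 N. Sum: 25.550585 + 326.9 = 352.45058 N. 1 lbf = 4.4482216 N, so 352.45058 N = 352.45058 / 4.4482216 = 79.234043 lbf ≈ 79.23 lbf (4 s.f.). Final answer: 79.23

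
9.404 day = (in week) 1 day = 86400 s, so 9.404 day = 9.404 * 86400 = 812505.6 s. 1 week = 604800 s, so 812505.6 s = 812505.6 / 604800 = 1.3434286 week ≈ 1.343 week (4 s.f.). Final answer: 1.343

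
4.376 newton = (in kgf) 4.376 newton = 4.376 N. 1 kgf = 9.80665 N, so 4.376 N = 4.376 / 9.80665 = 0.44622781 kgf ≈ 0.4462 kgf (4 s.f.). Final answer: 0.4462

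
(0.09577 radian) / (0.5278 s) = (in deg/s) 0.09577 radian = 0.09577 rad. 0.5278 s is already in s. Combine: 0.09577 rad / 0.5278 s = 0.18145131 rad/s. 1 deg/s = 0.017453293 rad/s, so 0.18145131 rad/s = 0.18145131 / 0.017453293 = 10.396394 deg/s ≈ 10.4 deg/s (4 s.f.). Final answer: 10.4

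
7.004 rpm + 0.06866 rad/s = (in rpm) 7.66. Check: 1 rpm = 0.10471976 rad/s, so 7.004 rpm = 7.004 * 0.10471976 = 0.73345716 rad/s. 0.06866 rad/s is already in rad/s. Sum: 0.73345716 + 0.06866 = 0.80211716 rad/s. 1 rpm = 0.10471976 rad/s, so 0.80211716 rad/s = 0.80211716 / 0.10471976 = 7.6596547 rpm ≈ 7.66 rpm (4 s.f.).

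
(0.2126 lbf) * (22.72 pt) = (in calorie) 0.001812. Check: 1 lbf = 4.4482216 N, so 0.2126 lbf = 0.2126 * 4.4482216 = 0.94569192 N. 1 pt = 0.00035277778 m, so 22.72 pt = 22.72 * 0.00035277778 = 0.0080151111 m. Combine: 0.94569192 N * 0.0080151111 m = 0.0075798258 J. 1 calorie = 4.184 J, so 0.0075798258 J = 0.0075798258 / 4.184 = 0.0018116218 calorie ≈ 0.001812 calorie (4 s.f.).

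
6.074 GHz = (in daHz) 1 GHz = 1e+09 Hz, so 6.074 GHz = 6.074 * 1e+09 = 6.074e+09 Hz. 1 daHz = 10 Hz, so 6.074e+09 Hz = 6.074e+09 / 10 = 6.074e+08 daHz. Final answer: 6.074e+08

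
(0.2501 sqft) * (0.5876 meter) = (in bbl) 1 sqft = 0.09290304 m^2, so 0.2501 sqft = 0.2501 * 0.09290304 = 0.02323505 m^2. 0.5876 meter = 0.5876 m. Combine: 0.02323505 m^2 * 0.5876 m = 0.013652916 m^3. 1 bbl = 0.15898729 m^3, so 0.013652916 m^3 = 0.013652916 / 0.15898729 = 0.085874255 bbl ≈ 0.08587 bbl (4 s.f.). Final answer: 0.08587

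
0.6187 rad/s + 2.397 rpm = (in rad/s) 0.6187 rad/s is already in rad/s. 1 rpm = 0.10471976 rad/s, so 2.397 rpm = 2.397 * 0.10471976 = 0.25101325 rad/s. Sum: 0.6187 + 0.25101325 = 0.86971325 rad/s. Result: 0.86971325 rad/s ≈ 0.8697 rad/s (4 s.f.). Final answer: 0.8697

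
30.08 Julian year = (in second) 9.493e+08. Check: 1 Julian year = 31557600 s, so 30.08 Julian year = 30.08 * 31557600 = 9.4925261e+08 s. 9.4925261e+08 s = 9.4925261e+08 second ≈ 9.493e+08 second (4 s.f.).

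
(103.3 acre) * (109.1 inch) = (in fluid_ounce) 1 acre = 4046.8564 m^2, so 103.3 acre = 103.3 * 4046.8564 = 418040.27 m^2. 1 inch = 0.0254 m, so 109.1 inch = 109.1 * 0.0254 = 2.77114 m. Combine: 418040.27 m^2 * 2.77114 m = 1158448.1 m^3. 1 fluid_ounce = 2.957353e-05 m^3, so 1158448.1 m^3 = 1158448.1 / 2.957353e-05 = 3.9171791e+10 fluid_ounce ≈ 3.917e+10 fluid_ounce (4 s.f.). Final answer: 3.917e+10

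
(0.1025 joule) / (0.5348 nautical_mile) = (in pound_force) 2.327e-05. Check: 0.1025 joule = 0.1025 J. 1 nautical_mile = 1852 m, so 0.5348 nautical_mile = 0.5348 * 1852 = 990.4496 m. Combine: 0.1025 J / 990.4496 m = 0.00010348836 N. 1 pound_force = 4.4482216 N, so 0.00010348836 N = 0.00010348836 / 4.4482216 = 2.3265108e-05 pound_force ≈ 2.327e-05 pound_force (4 s.f.).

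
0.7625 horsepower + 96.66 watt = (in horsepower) 1 horsepower = 745.69987 W, so 0.7625 horsepower = 0.7625 * 745.69987 = 568.59615 W. 96.66 watt = 96.66 W. Sum: 568.59615 + 96.66 = 665.25615 W. 1 horsepower = 745.69987 W, so 665.25615 W = 665.25615 / 745.69987 = 0.8921232 horsepower ≈ 0.8921 horsepower (4 s.f.). Final answer: 0.8921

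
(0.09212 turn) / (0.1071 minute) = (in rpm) 0.8601. Check: 1 turn = 6.2831853 rad, so 0.09212 turn = 0.09212 * 6.2831853 = 0.57880703 rad. 1 minute = 60 s, so 0.1071 minute = 0.1071 * 60 = 6.426 s. Combine: 0.57880703 rad / 6.426 s = 0.090072678 rad/s. 1 rpm = 0.10471976 rad/s, so 0.090072678 rad/s = 0.090072678 / 0.10471976 = 0.86013072 rpm ≈ 0.8601 rpm (4 s.f.).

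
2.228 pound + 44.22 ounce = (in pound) 4.992. Check: 1 pound = 0.45359237 kg, so 2.228 pound = 2.228 * 0.45359237 = 1.0106038 kg. 1 ounce = 0.028349523 kg, so 44.22 ounce = 44.22 * 0.028349523 = 1.2536159 kg. Sum: 1.0106038 + 1.2536159 = 2.2642197 kg. 1 pound = 0.45359237 kg, so 2.2642197 kg = 2.2642197 / 0.45359237 = 4.99175 pound ≈ 4.992 pound (4 s.f.).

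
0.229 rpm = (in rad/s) 1 rpm = 0.10471976 rad/s, so 0.229 rpm = 0.229 * 0.10471976 = 0.023980824 rad/s. Result: 0.023980824 rad/s ≈ 0.02398 rad/s (4 s.f.). Final answer: 0.02398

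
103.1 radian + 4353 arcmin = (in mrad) 103.1 radian = 103.1 rad. 1 arcmin = 0.00029088821 rad, so 4353 arcmin = 4353 * 0.00029088821 = 1.2662364 rad. Sum: 103.1 + 1.2662364 = 104.36624 rad. 1 mrad = 0.001 rad, so 104.36624 rad = 104.36624 / 0.001 = 104366.24 mrad ≈ 1.044e+05 mrad (4 s.f.). Final answer: 1.044e+05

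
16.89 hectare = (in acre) 41.74. Check: 1 hectare = 10000 m^2, so 16.89 hectare = 16.89 * 10000 = 168900 m^2. 1 acre = 4046.8564 m^2, so 168900 m^2 = 168900 / 4046.8564 = 41.736099 acre ≈ 41.74 acre (4 s.f.).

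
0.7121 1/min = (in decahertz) 1 1/min = 0.016666667 Hz, so 0.7121 1/min = 0.7121 * 0.016666667 = 0.011868333 Hz. 1 decahertz = 10 Hz, so 0.011868333 Hz = 0.011868333 / 10 = 0.0011868333 decahertz ≈ 0.001187 decahertz (4 s.f.). Final answer: 0.001187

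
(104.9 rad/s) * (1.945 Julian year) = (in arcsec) 104.9 rad/s is already in rad/s. 1 Julian year = 31557600 s, so 1.945 Julian year = 1.945 * 31557600 = 61379532 s. Combine: 104.9 rad/s * 61379532 s = 6.4387129e+09 rad. 1 arcsec = 4.8481368e-06 rad, so 6.4387129e+09 rad = 6.4387129e+09 / 4.8481368e-06 = 1.3280799e+15 arcsec ≈ 1.328e+15 arcsec (4 s.f.). Final answer: 1.328e+15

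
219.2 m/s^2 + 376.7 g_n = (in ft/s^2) 1.284e+04. Check: 219.2 m/s^2 is already in m/s^2. 1 g_n = 9.80665 m/s^2, so 376.7 g_n = 376.7 * 9.80665 = 3694.1651 m/s^2. Sum: 219.2 + 3694.1651 = 3913.3651 m/s^2. 1 ft/s^2 = 0.3048 m/s^2, so 3913.3651 m/s^2 = 3913.3651 / 0.3048 = 12839.124 ft/s^2 ≈ 1.284e+04 ft/s^2 (4 s.f.).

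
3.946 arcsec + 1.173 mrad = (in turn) 0.0001897. Check: 1 arcsec = 4.8481368e-06 rad, so 3.946 arcsec = 3.946 * 4.8481368e-06 = 1.9130748e-05 rad. 1 mrad = 0.001 rad, so 1.173 mrad = 1.173 * 0.001 = 0.001173 rad. Sum: 1.9130748e-05 + 0.001173 = 0.0011921307 rad. 1 turn = 6.2831853 rad, so 0.0011921307 rad = 0.0011921307 / 6.2831853 = 0.0001897335 turn ≈ 0.0001897 turn (4 s.f.).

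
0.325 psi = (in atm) 0.02211. Check: 1 psi = 6894.7573 Pa, so 0.325 psi = 0.325 * 6894.7573 = 2240.7961 Pa. 1 atm = 101325 Pa, so 2240.7961 Pa = 2240.7961 / 101325 = 0.022114938 atm ≈ 0.02211 atm (4 s.f.).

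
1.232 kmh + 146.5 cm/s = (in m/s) 1 kmh = 0.27777778 m/s, so 1.232 kmh = 1.232 * 0.27777778 = 0.34222222 m/s. 1 cm/s = 0.01 m/s, so 146.5 cm/s = 146.5 * 0.01 = 1.465 m/s. Sum: 0.34222222 + 1.465 = 1.8072222 m/s. Result: 1.8072222 m/s ≈ 1.807 m/s (4 s.f.). Final answer: 1.807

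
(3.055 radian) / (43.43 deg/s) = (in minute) 0.06717. Check: 3.055 radian = 3.055 rad. 1 deg/s = 0.017453293 rad/s, so 43.43 deg/s = 43.43 * 0.017453293 = 0.75799649 rad/s. Combine: 3.055 rad / 0.75799649 rad/s = 4.0303616 s. 1 minute = 60 s, so 4.0303616 s = 4.0303616 / 60 = 0.067172694 minute ≈ 0.06717 minute (4 s.f.).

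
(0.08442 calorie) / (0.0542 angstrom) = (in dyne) 6.517e+15. Check: 1 calorie = 4.184 J, so 0.08442 calorie = 0.08442 * 4.184 = 0.35321328 J. 1 angstrom = 1e-10 m, so 0.0542 angstrom = 0.0542 * 1e-10 = 5.42e-12 m. Combine: 0.35321328 J / 5.42e-12 m = 6.5168502e+10 N. 1 dyne = 1e-05 N, so 6.5168502e+10 N = 6.5168502e+10 / 1e-05 = 6.5168502e+15 dyne ≈ 6.517e+15 dyne (4 s.f.).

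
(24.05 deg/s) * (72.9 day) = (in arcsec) 5.453e+11. Check: 1 deg/s = 0.017453293 rad/s, so 24.05 deg/s = 24.05 * 0.017453293 = 0.41975169 rad/s. 1 day = 86400 s, so 72.9 day = 72.9 * 86400 = 6298560 s. Combine: 0.41975169 rad/s * 6298560 s = 2643831.2 rad. 1 arcsec = 4.8481368e-06 rad, so 2643831.2 rad = 2643831.2 / 4.8481368e-06 = 5.4532932e+11 arcsec ≈ 5.453e+11 arcsec (4 s.f.).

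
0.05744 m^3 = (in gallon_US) 1 gallon_US = 0.0037854118 m^3, so 0.05744 m^3 = 0.05744 / 0.0037854118 = 15.174043 gallon_US ≈ 15.17 gallon_US (4 s.f.). Final answer: 15.17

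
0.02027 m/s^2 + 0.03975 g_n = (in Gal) 0.02027 m/s^2 is already in m/s^2. 1 g_n = 9.80665 m/s^2, so 0.03975 g_n = 0.03975 * 9.80665 = 0.38981434 m/s^2. Sum: 0.02027 + 0.38981434 = 0.41008434 m/s^2. 1 Gal = 0.01 m/s^2, so 0.41008434 m/s^2 = 0.41008434 / 0.01 = 41.008434 Gal ≈ 41.01 Gal (4 s.f.). Final answer: 41.01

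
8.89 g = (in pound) 1 g = 0.001 kg, so 8.89 g = 8.89 * 0.001 = 0.00889 kg. 1 pound = 0.45359237 kg, so 0.00889 kg = 0.00889 / 0.45359237 = 0.019599095 pound ≈ 0.0196 pound (4 s.f.). Final answer: 0.0196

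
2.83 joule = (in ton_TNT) 2.83 joule = 2.83 J. 1 ton_TNT = 4.184e+09 J, so 2.83 J = 2.83 / 4.184e+09 = 6.7638623e-10 ton_TNT ≈ 6.764e-10 ton_TNT (4 s.f.). Final answer: 6.764e-10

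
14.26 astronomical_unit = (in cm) 2.133e+14. Check: 1 astronomical_unit = 1.4959787e+11 m, so 14.26 astronomical_unit = 14.26 * 1.4959787e+11 = 2.1332656e+12 m. 1 cm = 0.01 m, so 2.1332656e+12 m = 2.1332656e+12 / 0.01 = 2.1332656e+14 cm ≈ 2.133e+14 cm (4 s.f.).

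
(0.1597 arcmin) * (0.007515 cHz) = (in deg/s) 2e-07. Check: 1 arcmin = 0.00029088821 rad, so 0.1597 arcmin = 0.1597 * 0.00029088821 = 4.6454847e-05 rad. 1 cHz = 0.01 Hz, so 0.007515 cHz = 0.007515 * 0.01 = 7.515e-05 Hz. Combine: 4.6454847e-05 rad * 7.515e-05 Hz = 3.4910817e-09 rad/s. 1 deg/s = 0.017453293 rad/s, so 3.4910817e-09 rad/s = 3.4910817e-09 / 0.017453293 = 2.0002425e-07 deg/s ≈ 2e-07 deg/s (4 s.f.).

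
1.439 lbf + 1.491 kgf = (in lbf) 4.726. Check: 1 lbf = 4.4482216 N, so 1.439 lbf = 1.439 * 4.4482216 = 6.4009909 N. 1 kgf = 9.80665 N, so 1.491 kgf = 1.491 * 9.80665 = 14.621715 N. Sum: 6.4009909 + 14.621715 = 21.022706 N. 1 lbf = 4.4482216 N, so 21.022706 N = 21.022706 / 4.4482216 = 4.7260923 lbf ≈ 4.726 lbf (4 s.f.).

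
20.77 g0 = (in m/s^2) 203.7. Check: 1 g0 = 9.80665 m/s^2, so 20.77 g0 = 20.77 * 9.80665 = 203.68412 m/s^2. Result: 203.68412 m/s^2 ≈ 203.7 m/s^2 (4 s.f.).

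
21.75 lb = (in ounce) 1 lb = 0.45359237 kg, so 21.75 lb = 21.75 * 0.45359237 = 9.865634 kg. 1 ounce = 0.028349523 kg, so 9.865634 kg = 9.865634 / 0.028349523 = 348 ounce. Final answer: 348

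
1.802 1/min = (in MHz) 3.003e-08. Check: 1 1/min = 0.016666667 Hz, so 1.802 1/min = 1.802 * 0.016666667 = 0.030033333 Hz. 1 MHz = 1000000 Hz, so 0.030033333 Hz = 0.030033333 / 1000000 = 3.0033333e-08 MHz ≈ 3.003e-08 MHz (4 s.f.).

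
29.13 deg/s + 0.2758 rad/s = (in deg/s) 44.93. Check: 1 deg/s = 0.017453293 rad/s, so 29.13 deg/s = 29.13 * 0.017453293 = 0.50841441 rad/s. 0.2758 rad/s is already in rad/s. Sum: 0.50841441 + 0.2758 = 0.78421441 rad/s. 1 deg/s = 0.017453293 rad/s, so 0.78421441 rad/s = 0.78421441 / 0.017453293 = 44.932176 deg/s ≈ 44.93 deg/s (4 s.f.).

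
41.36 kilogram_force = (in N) 1 kilogram_force = 9.80665 N, so 41.36 kilogram_force = 41.36 * 9.80665 = 405.60304 N. Result: 405.60304 N ≈ 405.6 N (4 s.f.). Final answer: 405.6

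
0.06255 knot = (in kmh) 1 knot = 0.51444444 m/s, so 0.06255 knot = 0.06255 * 0.51444444 = 0.0321785 m/s. 1 kmh = 0.27777778 m/s, so 0.0321785 m/s = 0.0321785 / 0.27777778 = 0.1158426 kmh ≈ 0.1158 kmh (4 s.f.). Final answer: 0.1158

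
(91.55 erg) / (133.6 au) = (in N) 4.581e-19. Check: 1 erg = 1e-07 J, so 91.55 erg = 91.55 * 1e-07 = 9.155e-06 J. 1 au = 1.4959787e+11 m, so 133.6 au = 133.6 * 1.4959787e+11 = 1.9986276e+13 m. Combine: 9.155e-06 J / 1.9986276e+13 m = 4.5806433e-19 N. Result: 4.5806433e-19 N ≈ 4.581e-19 N (4 s.f.).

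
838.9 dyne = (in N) 0.008389. Check: 1 dyne = 1e-05 N, so 838.9 dyne = 838.9 * 1e-05 = 0.008389 N. Result: 0.008389 N.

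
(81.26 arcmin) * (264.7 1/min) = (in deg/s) 5.975. Check: 1 arcmin = 0.00029088821 rad, so 81.26 arcmin = 81.26 * 0.00029088821 = 0.023637576 rad. 1 1/min = 0.016666667 Hz, so 264.7 1/min = 264.7 * 0.016666667 = 4.4116667 Hz. Combine: 0.023637576 rad * 4.4116667 Hz = 0.10428111 rad/s. 1 deg/s = 0.017453293 rad/s, so 0.10428111 rad/s = 0.10428111 / 0.017453293 = 5.9748672 deg/s ≈ 5.975 deg/s (4 s.f.).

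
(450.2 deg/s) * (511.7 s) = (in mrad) 4.021e+06. Check: 1 deg/s = 0.017453293 rad/s, so 450.2 deg/s = 450.2 * 0.017453293 = 7.8574723 rad/s. 511.7 s is already in s. Combine: 7.8574723 rad/s * 511.7 s = 4020.6686 rad. 1 mrad = 0.001 rad, so 4020.6686 rad = 4020.6686 / 0.001 = 4020668.6 mrad ≈ 4.021e+06 mrad (4 s.f.).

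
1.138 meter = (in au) 1.138 meter = 1.138 m. 1 au = 1.4959787e+11 m, so 1.138 m = 1.138 / 1.4959787e+11 = 7.6070601e-12 au ≈ 7.607e-12 au (4 s.f.). Final answer: 7.607e-12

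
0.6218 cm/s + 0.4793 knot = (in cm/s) 25.28. Check: 1 cm/s = 0.01 m/s, so 0.6218 cm/s = 0.6218 * 0.01 = 0.006218 m/s. 1 knot = 0.51444444 m/s, so 0.4793 knot = 0.4793 * 0.51444444 = 0.24657322 m/s. Sum: 0.006218 + 0.24657322 = 0.25279122 m/s. 1 cm/s = 0.01 m/s, so 0.25279122 m/s = 0.25279122 / 0.01 = 25.279122 cm/s ≈ 25.28 cm/s (4 s.f.).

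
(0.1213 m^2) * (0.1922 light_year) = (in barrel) 1.387e+15. Check: 0.1213 m^2 is already in m^2. 1 light_year = 9.4607305e+15 m, so 0.1922 light_year = 0.1922 * 9.4607305e+15 = 1.8183524e+15 m. Combine: 0.1213 m^2 * 1.8183524e+15 m = 2.2056615e+14 m^3. 1 barrel = 0.15898729 m^3, so 2.2056615e+14 m^3 = 2.2056615e+14 / 0.15898729 = 1.3873193e+15 barrel ≈ 1.387e+15 barrel (4 s.f.).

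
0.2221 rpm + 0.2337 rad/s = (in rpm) 1 rpm = 0.10471976 rad/s, so 0.2221 rpm = 0.2221 * 0.10471976 = 0.023258258 rad/s. 0.2337 rad/s is already in rad/s. Sum: 0.023258258 + 0.2337 = 0.25695826 rad/s. 1 rpm = 0.10471976 rad/s, so 0.25695826 rad/s = 0.25695826 / 0.10471976 = 2.4537706 rpm ≈ 2.454 rpm (4 s.f.). Final answer: 2.454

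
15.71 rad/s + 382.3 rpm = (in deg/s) 3194. Check: 15.71 rad/s is already in rad/s. 1 rpm = 0.10471976 rad/s, so 382.3 rpm = 382.3 * 0.10471976 = 40.034362 rad/s. Sum: 15.71 + 40.034362 = 55.744362 rad/s. 1 deg/s = 0.017453293 rad/s, so 55.744362 rad/s = 55.744362 / 0.017453293 = 3193.9167 deg/s ≈ 3194 deg/s (4 s.f.).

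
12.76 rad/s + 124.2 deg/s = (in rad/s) 12.76 rad/s is already in rad/s. 1 deg/s = 0.017453293 rad/s, so 124.2 deg/s = 124.2 * 0.017453293 = 2.1676989 rad/s. Sum: 12.76 + 2.1676989 = 14.927699 rad/s. Result: 14.927699 rad/s ≈ 14.93 rad/s (4 s.f.). Final answer: 14.93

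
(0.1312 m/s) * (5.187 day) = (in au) 3.93e-07. Check: 0.1312 m/s is already in m/s. 1 day = 86400 s, so 5.187 day = 5.187 * 86400 = 448156.8 s. Combine: 0.1312 m/s * 448156.8 s = 58798.172 m. 1 au = 1.4959787e+11 m, so 58798.172 m = 58798.172 / 1.4959787e+11 = 3.930415e-07 au ≈ 3.93e-07 au (4 s.f.).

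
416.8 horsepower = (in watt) 1 horsepower = 745.69987 W, so 416.8 horsepower = 416.8 * 745.69987 = 310807.71 W. 310807.71 W = 310807.71 watt ≈ 3.108e+05 watt (4 s.f.). Final answer: 3.108e+05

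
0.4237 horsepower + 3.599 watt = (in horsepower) 1 horsepower = 745.69987 W, so 0.4237 horsepower = 0.4237 * 745.69987 = 315.95304 W. 3.599 watt = 3.599 W. Sum: 315.95304 + 3.599 = 319.55204 W. 1 horsepower = 745.69987 W, so 319.55204 W = 319.55204 / 745.69987 = 0.42852634 horsepower ≈ 0.4285 horsepower (4 s.f.). Final answer: 0.4285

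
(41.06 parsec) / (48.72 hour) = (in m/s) 1 parsec = 3.0856776e+16 m, so 41.06 parsec = 41.06 * 3.0856776e+16 = 1.2669792e+18 m. 1 hour = 3600 s, so 48.72 hour = 48.72 * 3600 = 175392 s. Combine: 1.2669792e+18 m / 175392 s = 7.2237001e+12 m/s. Result: 7.2237001e+12 m/s ≈ 7.224e+12 m/s (4 s.f.). Final answer: 7.224e+12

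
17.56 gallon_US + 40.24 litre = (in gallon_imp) 1 gallon_US = 0.0037854118 m^3, so 17.56 gallon_US = 17.56 * 0.0037854118 = 0.066471831 m^3. 1 litre = 0.001 m^3, so 40.24 litre = 40.24 * 0.001 = 0.04024 m^3. Sum: 0.066471831 + 0.04024 = 0.10671183 m^3. 1 gallon_imp = 0.00454609 m^3, so 0.10671183 m^3 = 0.10671183 / 0.00454609 = 23.473321 gallon_imp ≈ 23.47 gallon_imp (4 s.f.). Final answer: 23.47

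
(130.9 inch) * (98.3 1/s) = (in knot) 1 inch = 0.0254 m, so 130.9 inch = 130.9 * 0.0254 = 3.32486 m. 98.3 1/s = 98.3 Hz. Combine: 3.32486 m * 98.3 Hz = 326.83374 m/s. 1 knot = 0.51444444 m/s, so 326.83374 m/s = 326.83374 / 0.51444444 = 635.31396 knot ≈ 635.3 knot (4 s.f.). Final answer: 635.3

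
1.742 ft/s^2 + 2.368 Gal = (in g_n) 1 ft/s^2 = 0.3048 m/s^2, so 1.742 ft/s^2 = 1.742 * 0.3048 = 0.5309616 m/s^2. 1 Gal = 0.01 m/s^2, so 2.368 Gal = 2.368 * 0.01 = 0.02368 m/s^2. Sum: 0.5309616 + 0.02368 = 0.5546416 m/s^2. 1 g_n = 9.80665 m/s^2, so 0.5546416 m/s^2 = 0.5546416 / 9.80665 = 0.056557703 g_n ≈ 0.05656 g_n (4 s.f.). Final answer: 0.05656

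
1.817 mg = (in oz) 1 mg = 1e-06 kg, so 1.817 mg = 1.817 * 1e-06 = 1.817e-06 kg. 1 oz = 0.028349523 kg, so 1.817e-06 kg = 1.817e-06 / 0.028349523 = 6.4092789e-05 oz ≈ 6.409e-05 oz (4 s.f.). Final answer: 6.409e-05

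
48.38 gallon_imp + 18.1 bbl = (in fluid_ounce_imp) 1 gallon_imp = 0.00454609 m^3, so 48.38 gallon_imp = 48.38 * 0.00454609 = 0.21993983 m^3. 1 bbl = 0.15898729 m^3, so 18.1 bbl = 18.1 * 0.15898729 = 2.87767 m^3. Sum: 0.21993983 + 2.87767 = 3.0976099 m^3. 1 fluid_ounce_imp = 2.8413063e-05 m^3, so 3.0976099 m^3 = 3.0976099 / 2.8413063e-05 = 109020.63 fluid_ounce_imp ≈ 1.09e+05 fluid_ounce_imp (4 s.f.). Final answer: 1.09e+05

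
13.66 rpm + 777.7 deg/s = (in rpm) 1 rpm = 0.10471976 rad/s, so 13.66 rpm = 13.66 * 0.10471976 = 1.4304719 rad/s. 1 deg/s = 0.017453293 rad/s, so 777.7 deg/s = 777.7 * 0.017453293 = 13.573426 rad/s. Sum: 1.4304719 + 13.573426 = 15.003897 rad/s. 1 rpm = 0.10471976 rad/s, so 15.003897 rad/s = 15.003897 / 0.10471976 = 143.27667 rpm ≈ 143.3 rpm (4 s.f.). Final answer: 143.3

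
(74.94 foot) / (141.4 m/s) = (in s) 1 foot = 0.3048 m, so 74.94 foot = 74.94 * 0.3048 = 22.841712 m. 141.4 m/s is already in m/s. Combine: 22.841712 m / 141.4 m/s = 0.16153969 s. Result: 0.16153969 s ≈ 0.1615 s (4 s.f.). Final answer: 0.1615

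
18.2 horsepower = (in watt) 1 horsepower = 745.69987 W, so 18.2 horsepower = 18.2 * 745.69987 = 13571.738 W. 13571.738 W = 13571.738 watt ≈ 1.357e+04 watt (4 s.f.). Final answer: 1.357e+04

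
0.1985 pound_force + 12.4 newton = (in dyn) 1 pound_force = 4.4482216 N, so 0.1985 pound_force = 0.1985 * 4.4482216 = 0.88297199 N. 12.4 newton = 12.4 N. Sum: 0.88297199 + 12.4 = 13.282972 N. 1 dyn = 1e-05 N, so 13.282972 N = 13.282972 / 1e-05 = 1328297.2 dyn ≈ 1.328e+06 dyn (4 s.f.). Final answer: 1.328e+06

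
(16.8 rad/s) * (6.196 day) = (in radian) 16.8 rad/s is already in rad/s. 1 day = 86400 s, so 6.196 day = 6.196 * 86400 = 535334.4 s. Combine: 16.8 rad/s * 535334.4 s = 8993617.9 rad. 8993617.9 rad = 8993617.9 radian ≈ 8.994e+06 radian (4 s.f.). Final answer: 8.994e+06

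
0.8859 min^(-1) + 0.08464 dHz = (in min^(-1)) 1.394. Check: 1 min^(-1) = 0.016666667 Hz, so 0.8859 min^(-1) = 0.8859 * 0.016666667 = 0.014765 Hz. 1 dHz = 0.1 Hz, so 0.08464 dHz = 0.08464 * 0.1 = 0.008464 Hz. Sum: 0.014765 + 0.008464 = 0.023229 Hz. 1 min^(-1) = 0.016666667 Hz, so 0.023229 Hz = 0.023229 / 0.016666667 = 1.39374 min^(-1) ≈ 1.394 min^(-1) (4 s.f.).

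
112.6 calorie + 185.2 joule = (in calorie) 1 calorie = 4.184 J, so 112.6 calorie = 112.6 * 4.184 = 471.1184 J. 185.2 joule = 185.2 J. Sum: 471.1184 + 185.2 = 656.3184 J. 1 calorie = 4.184 J, so 656.3184 J = 656.3184 / 4.184 = 156.86386 calorie ≈ 156.9 calorie (4 s.f.). Final answer: 156.9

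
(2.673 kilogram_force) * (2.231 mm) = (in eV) 1 kilogram_force = 9.80665 N, so 2.673 kilogram_force = 2.673 * 9.80665 = 26.213175 N. 1 mm = 0.001 m, so 2.231 mm = 2.231 * 0.001 = 0.002231 m. Combine: 26.213175 N * 0.002231 m = 0.058481594 J. 1 eV = 1.6021766e-19 J, so 0.058481594 J = 0.058481594 / 1.6021766e-19 = 3.650134e+17 eV ≈ 3.65e+17 eV (4 s.f.). Final answer: 3.65e+17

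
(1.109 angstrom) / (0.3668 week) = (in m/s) 1 angstrom = 1e-10 m, so 1.109 angstrom = 1.109 * 1e-10 = 1.109e-10 m. 1 week = 604800 s, so 0.3668 week = 0.3668 * 604800 = 221840.64 s. Combine: 1.109e-10 m / 221840.64 s = 4.999084e-16 m/s. Result: 4.999084e-16 m/s ≈ 4.999e-16 m/s (4 s.f.). Final answer: 4.999e-16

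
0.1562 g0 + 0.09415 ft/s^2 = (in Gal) 1 g0 = 9.80665 m/s^2, so 0.1562 g0 = 0.1562 * 9.80665 = 1.5317987 m/s^2. 1 ft/s^2 = 0.3048 m/s^2, so 0.09415 ft/s^2 = 0.09415 * 0.3048 = 0.02869692 m/s^2. Sum: 1.5317987 + 0.02869692 = 1.5604957 m/s^2. 1 Gal = 0.01 m/s^2, so 1.5604957 m/s^2 = 1.5604957 / 0.01 = 156.04957 Gal ≈ 156 Gal (4 s.f.). Final answer: 156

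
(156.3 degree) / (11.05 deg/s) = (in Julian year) 4.482e-07. Check: 1 degree = 0.017453293 rad, so 156.3 degree = 156.3 * 0.017453293 = 2.7279496 rad. 1 deg/s = 0.017453293 rad/s, so 11.05 deg/s = 11.05 * 0.017453293 = 0.19285888 rad/s. Combine: 2.7279496 rad / 0.19285888 rad/s = 14.144796 s. 1 Julian year = 31557600 s, so 14.144796 s = 14.144796 / 31557600 = 4.4822155e-07 Julian year ≈ 4.482e-07 Julian year (4 s.f.).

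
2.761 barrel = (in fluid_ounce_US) 1 barrel = 0.15898729 m^3, so 2.761 barrel = 2.761 * 0.15898729 = 0.43896392 m^3. 1 fluid_ounce_US = 2.957353e-05 m^3, so 0.43896392 m^3 = 0.43896392 / 2.957353e-05 = 14843.136 fluid_ounce_US ≈ 1.484e+04 fluid_ounce_US (4 s.f.). Final answer: 1.484e+04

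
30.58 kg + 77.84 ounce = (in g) 30.58 kg is already in kg. 1 ounce = 0.028349523 kg, so 77.84 ounce = 77.84 * 0.028349523 = 2.2067269 kg. Sum: 30.58 + 2.2067269 = 32.786727 kg. 1 g = 0.001 kg, so 32.786727 kg = 32.786727 / 0.001 = 32786.727 g ≈ 3.279e+04 g (4 s.f.). Final answer: 3.279e+04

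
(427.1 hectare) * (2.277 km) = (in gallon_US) 2.569e+12. Check: 1 hectare = 10000 m^2, so 427.1 hectare = 427.1 * 10000 = 4271000 m^2. 1 km = 1000 m, so 2.277 km = 2.277 * 1000 = 2277 m. Combine: 4271000 m^2 * 2277 m = 9.725067e+09 m^3. 1 gallon_US = 0.0037854118 m^3, so 9.725067e+09 m^3 = 9.725067e+09 / 0.0037854118 = 2.5690909e+12 gallon_US ≈ 2.569e+12 gallon_US (4 s.f.).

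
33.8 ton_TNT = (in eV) 1 ton_TNT = 4.184e+09 J, so 33.8 ton_TNT = 33.8 * 4.184e+09 = 1.414192e+11 J. 1 eV = 1.6021766e-19 J, so 1.414192e+11 J = 1.414192e+11 / 1.6021766e-19 = 8.8266922e+29 eV ≈ 8.827e+29 eV (4 s.f.). Final answer: 8.827e+29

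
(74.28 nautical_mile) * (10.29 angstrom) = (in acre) 1 nautical_mile = 1852 m, so 74.28 nautical_mile = 74.28 * 1852 = 137566.56 m. 1 angstrom = 1e-10 m, so 10.29 angstrom = 10.29 * 1e-10 = 1.029e-09 m. Combine: 137566.56 m * 1.029e-09 m = 0.00014155599 m^2. 1 acre = 4046.8564 m^2, so 0.00014155599 m^2 = 0.00014155599 / 4046.8564 = 3.4979247e-08 acre ≈ 3.498e-08 acre (4 s.f.). Final answer: 3.498e-08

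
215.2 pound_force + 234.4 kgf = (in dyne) 1 pound_force = 4.4482216 N, so 215.2 pound_force = 215.2 * 4.4482216 = 957.25729 N. 1 kgf = 9.80665 N, so 234.4 kgf = 234.4 * 9.80665 = 2298.6788 N. Sum: 957.25729 + 2298.6788 = 3255.9361 N. 1 dyne = 1e-05 N, so 3255.9361 N = 3255.9361 / 1e-05 = 3.2559361e+08 dyne ≈ 3.256e+08 dyne (4 s.f.). Final answer: 3.256e+08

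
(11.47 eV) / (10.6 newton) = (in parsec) 1 eV = 1.6021766e-19 J, so 11.47 eV = 11.47 * 1.6021766e-19 = 1.8376966e-18 J. 10.6 newton = 10.6 N. Combine: 1.8376966e-18 J / 10.6 N = 1.733676e-19 m. 1 parsec = 3.0856776e+16 m, so 1.733676e-19 m = 1.733676e-19 / 3.0856776e+16 = 5.6184614e-36 parsec ≈ 5.618e-36 parsec (4 s.f.). Final answer: 5.618e-36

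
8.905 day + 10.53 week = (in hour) 1983. Check: 1 day = 86400 s, so 8.905 day = 8.905 * 86400 = 769392 s. 1 week = 604800 s, so 10.53 week = 10.53 * 604800 = 6368544 s. Sum: 769392 + 6368544 = 7137936 s. 1 hour = 3600 s, so 7137936 s = 7137936 / 3600 = 1982.76 hour ≈ 1983 hour (4 s.f.).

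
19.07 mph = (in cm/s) 852.5. Check: 1 mph = 0.44704 m/s, so 19.07 mph = 19.07 * 0.44704 = 8.5250528 m/s. 1 cm/s = 0.01 m/s, so 8.5250528 m/s = 8.5250528 / 0.01 = 852.50528 cm/s ≈ 852.5 cm/s (4 s.f.).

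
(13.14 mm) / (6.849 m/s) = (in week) 1 mm = 0.001 m, so 13.14 mm = 13.14 * 0.001 = 0.01314 m. 6.849 m/s is already in m/s. Combine: 0.01314 m / 6.849 m/s = 0.0019185283 s. 1 week = 604800 s, so 0.0019185283 s = 0.0019185283 / 604800 = 3.1721697e-09 week ≈ 3.172e-09 week (4 s.f.). Final answer: 3.172e-09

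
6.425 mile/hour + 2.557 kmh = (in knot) 6.964. Check: 1 mile/hour = 0.44704 m/s, so 6.425 mile/hour = 6.425 * 0.44704 = 2.872232 m/s. 1 kmh = 0.27777778 m/s, so 2.557 kmh = 2.557 * 0.27777778 = 0.71027778 m/s. Sum: 2.872232 + 0.71027778 = 3.5825098 m/s. 1 knot = 0.51444444 m/s, so 3.5825098 m/s = 3.5825098 / 0.51444444 = 6.9638419 knot ≈ 6.964 knot (4 s.f.).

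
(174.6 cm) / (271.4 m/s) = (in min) 0.0001072. Check: 1 cm = 0.01 m, so 174.6 cm = 174.6 * 0.01 = 1.746 m. 271.4 m/s is already in m/s. Combine: 1.746 m / 271.4 m/s = 0.0064333088 s. 1 min = 60 s, so 0.0064333088 s = 0.0064333088 / 60 = 0.00010722181 min ≈ 0.0001072 min (4 s.f.).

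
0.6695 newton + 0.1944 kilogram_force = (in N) 0.6695 newton = 0.6695 N. 1 kilogram_force = 9.80665 N, so 0.1944 kilogram_force = 0.1944 * 9.80665 = 1.9064128 N. Sum: 0.6695 + 1.9064128 = 2.5759128 N. Result: 2.5759128 N ≈ 2.576 N (4 s.f.). Final answer: 2.576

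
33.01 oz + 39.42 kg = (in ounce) 1 oz = 0.028349523 kg, so 33.01 oz = 33.01 * 0.028349523 = 0.93581776 kg. 39.42 kg is already in kg. Sum: 0.93581776 + 39.42 = 40.355818 kg. 1 ounce = 0.028349523 kg, so 40.355818 kg = 40.355818 / 0.028349523 = 1423.5096 ounce ≈ 1424 ounce (4 s.f.). Final answer: 1424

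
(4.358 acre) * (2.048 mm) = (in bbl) 1 acre = 4046.8564 m^2, so 4.358 acre = 4.358 * 4046.8564 = 17636.2 m^2. 1 mm = 0.001 m, so 2.048 mm = 2.048 * 0.001 = 0.002048 m. Combine: 17636.2 m^2 * 0.002048 m = 36.118938 m^3. 1 bbl = 0.15898729 m^3, so 36.118938 m^3 = 36.118938 / 0.15898729 = 227.18129 bbl ≈ 227.2 bbl (4 s.f.). Final answer: 227.2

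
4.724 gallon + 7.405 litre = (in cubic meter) 0.02529. Check: 1 gallon = 0.0037854118 m^3, so 4.724 gallon = 4.724 * 0.0037854118 = 0.017882285 m^3. 1 litre = 0.001 m^3, so 7.405 litre = 7.405 * 0.001 = 0.007405 m^3. Sum: 0.017882285 + 0.007405 = 0.025287285 m^3. 0.025287285 m^3 = 0.025287285 cubic meter ≈ 0.02529 cubic meter (4 s.f.).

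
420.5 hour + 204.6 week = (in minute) 1 hour = 3600 s, so 420.5 hour = 420.5 * 3600 = 1513800 s. 1 week = 604800 s, so 204.6 week = 204.6 * 604800 = 1.2374208e+08 s. Sum: 1513800 + 1.2374208e+08 = 1.2525588e+08 s. 1 minute = 60 s, so 1.2525588e+08 s = 1.2525588e+08 / 60 = 2087598 minute ≈ 2.088e+06 minute (4 s.f.). Final answer: 2.088e+06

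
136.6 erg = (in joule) 1.366e-05. Check: 1 erg = 1e-07 J, so 136.6 erg = 136.6 * 1e-07 = 1.366e-05 J. 1.366e-05 J = 1.366e-05 joule.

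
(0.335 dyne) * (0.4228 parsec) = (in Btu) 1 dyne = 1e-05 N, so 0.335 dyne = 0.335 * 1e-05 = 3.35e-06 N. 1 parsec = 3.0856776e+16 m, so 0.4228 parsec = 0.4228 * 3.0856776e+16 = 1.3046245e+16 m. Combine: 3.35e-06 N * 1.3046245e+16 m = 4.370492e+10 J. 1 Btu = 1055.0559 J, so 4.370492e+10 J = 4.370492e+10 / 1055.0559 = 41424272 Btu ≈ 4.142e+07 Btu (4 s.f.). Final answer: 4.142e+07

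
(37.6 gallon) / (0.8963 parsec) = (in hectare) 5.146e-22. Check: 1 gallon = 0.0037854118 m^3, so 37.6 gallon = 37.6 * 0.0037854118 = 0.14233148 m^3. 1 parsec = 3.0856776e+16 m, so 0.8963 parsec = 0.8963 * 3.0856776e+16 = 2.7656928e+16 m. Combine: 0.14233148 m^3 / 2.7656928e+16 m = 5.1463229e-18 m^2. 1 hectare = 10000 m^2, so 5.1463229e-18 m^2 = 5.1463229e-18 / 10000 = 5.1463229e-22 hectare ≈ 5.146e-22 hectare (4 s.f.).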